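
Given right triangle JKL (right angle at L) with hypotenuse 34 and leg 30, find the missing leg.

KL = sqrt(34^2 - 30^2) = sqrt(256) = 16

16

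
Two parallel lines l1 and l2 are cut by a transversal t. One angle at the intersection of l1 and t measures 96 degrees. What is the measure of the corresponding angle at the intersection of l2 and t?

Corresponding angles are equal: 96 degrees.

96 degrees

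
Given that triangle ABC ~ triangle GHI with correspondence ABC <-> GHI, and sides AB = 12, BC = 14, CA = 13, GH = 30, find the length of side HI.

Similar triangles have proportional sides. Setting up the proportion:
GH / AB = HI / BC
30 / 12 = HI / 14
HI = 14 * 30 / 12 = 35.

35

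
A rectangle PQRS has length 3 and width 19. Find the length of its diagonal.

d = sqrt(3^2 + 19^2) = sqrt(370)

sqrt(370)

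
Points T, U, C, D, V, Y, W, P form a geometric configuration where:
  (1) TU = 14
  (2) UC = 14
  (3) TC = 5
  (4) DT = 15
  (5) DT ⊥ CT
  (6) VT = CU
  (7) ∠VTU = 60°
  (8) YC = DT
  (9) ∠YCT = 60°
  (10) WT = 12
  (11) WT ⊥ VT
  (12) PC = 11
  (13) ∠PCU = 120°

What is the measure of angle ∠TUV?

From the given relations: VT = CU = 14.
Step 1: By the law of cosines on triangle UTV: UV² = 14² + 14² − 2·14·14·cos(60°) = 196, so UV = 14.
Step 2: By the inverse law of cosines on triangle TUV: cos(∠TUV) = (14² + 14² − 14²) / (2·14·14) = 196/392 = 0.5, so ∠TUV = 60°.

Therefore, the measure of angle ∠TUV = 60°.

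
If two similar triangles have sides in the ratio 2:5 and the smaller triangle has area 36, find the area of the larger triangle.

The ratio of areas of similar triangles = (side ratio)^2.
Side ratio = 2:5, so area ratio = 4:25.
Area of the larger triangle / Area of the smaller triangle = 25/4
Area of the larger triangle = 36 * 25/4 = 225

225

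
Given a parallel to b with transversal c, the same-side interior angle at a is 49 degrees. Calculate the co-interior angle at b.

Co-interior angles sum to 180: 180 - 49 = 131 degrees.

131 degrees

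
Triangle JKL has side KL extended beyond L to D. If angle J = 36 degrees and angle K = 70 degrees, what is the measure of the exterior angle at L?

The interior angle at L is 180 - 36 - 70 = 74 degrees.
The exterior angle and interior angle at L are supplementary:
Exterior angle = 180 - 74 = 106 degrees.

106 degrees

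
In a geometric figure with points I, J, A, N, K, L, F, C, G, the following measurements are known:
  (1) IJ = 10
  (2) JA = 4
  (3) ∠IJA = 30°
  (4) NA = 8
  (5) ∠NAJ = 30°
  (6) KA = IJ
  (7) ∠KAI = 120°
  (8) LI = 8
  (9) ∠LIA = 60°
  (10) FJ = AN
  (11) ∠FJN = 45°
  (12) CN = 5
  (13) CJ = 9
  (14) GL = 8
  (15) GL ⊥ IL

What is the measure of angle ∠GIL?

Step 1: By the law of cosines on triangle ILG: IG² = 8² + 8² − 2·8·8·cos(90°) = 128, so IG = 8·√2.
Step 2: By the inverse law of cosines on triangle GIL: cos(∠GIL) = ((8·√2)² + 8² − 8²) / (2·8·√2·8) = 128/181.02 = 0.7071, so ∠GIL = 45°.

Therefore, the measure of angle ∠GIL = 45°.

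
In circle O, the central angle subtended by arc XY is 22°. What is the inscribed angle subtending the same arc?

By the inscribed angle theorem, the inscribed angle is half the central angle.
Inscribed angle = 22° / 2 = 11°

11°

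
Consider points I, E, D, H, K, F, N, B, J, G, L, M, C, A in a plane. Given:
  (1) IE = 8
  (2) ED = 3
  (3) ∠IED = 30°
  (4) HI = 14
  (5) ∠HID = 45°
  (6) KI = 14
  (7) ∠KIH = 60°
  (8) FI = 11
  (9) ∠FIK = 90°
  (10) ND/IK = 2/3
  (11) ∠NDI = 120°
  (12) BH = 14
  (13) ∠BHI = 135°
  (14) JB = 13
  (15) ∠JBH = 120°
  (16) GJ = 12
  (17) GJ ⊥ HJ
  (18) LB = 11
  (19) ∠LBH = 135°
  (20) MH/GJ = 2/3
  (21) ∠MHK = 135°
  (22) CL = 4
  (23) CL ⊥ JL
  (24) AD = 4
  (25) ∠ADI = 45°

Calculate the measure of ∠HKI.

Step 1: By the law of cosines on triangle KIH: KH² = 14² + 14² − 2·14·14·cos(60°) = 196, so KH = 14.
Step 2: By the inverse law of cosines on triangle HKI: cos(∠HKI) = (14² + 14² − 14²) / (2·14·14) = 196/392 = 0.5, so ∠HKI = 60°.

Therefore, the measure of angle ∠HKI = 60°.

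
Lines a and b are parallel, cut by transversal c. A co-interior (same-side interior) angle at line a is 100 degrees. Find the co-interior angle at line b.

Co-interior angles (same-side interior) formed by parallel lines and a transversal are supplementary (sum to 180 degrees).
The given angle is 100 degrees.
The co-interior angle = 180 - 100 = 80 degrees.

80 degrees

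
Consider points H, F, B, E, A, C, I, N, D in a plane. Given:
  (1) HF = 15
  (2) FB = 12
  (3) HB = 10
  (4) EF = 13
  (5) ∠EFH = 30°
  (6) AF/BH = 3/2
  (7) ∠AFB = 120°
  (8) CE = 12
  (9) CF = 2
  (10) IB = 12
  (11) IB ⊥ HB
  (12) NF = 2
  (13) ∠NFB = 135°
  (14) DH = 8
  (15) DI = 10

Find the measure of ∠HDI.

Step 1: By the law of cosines on triangle HBI: HI² = 10² + 12² − 2·10·12·cos(90°) = 244, so HI = 2·√61.
Step 2: By the inverse law of cosines on triangle HDI: cos(∠HDI) = (8² + 10² − (2·√61)²) / (2·8·10) = -80/160 = -0.5, so ∠HDI = 120°.

Therefore, the measure of angle ∠HDI = 120°.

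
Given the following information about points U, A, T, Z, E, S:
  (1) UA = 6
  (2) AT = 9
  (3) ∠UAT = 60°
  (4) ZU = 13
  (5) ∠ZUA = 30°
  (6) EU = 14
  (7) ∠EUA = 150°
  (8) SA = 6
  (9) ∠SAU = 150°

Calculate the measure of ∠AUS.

Step 1: By the law of cosines on triangle UAS: US² = 6² + 6² − 2·6·6·cos(150°) = 134.35, so US ≈ 11.59.
Step 2: By the inverse law of cosines on triangle AUS: cos(∠AUS) = (6² + 11.59² − 6²) / (2·6·11.59) = 134.35/139.09 = 0.9659, so ∠AUS = 15°.

Therefore, the measure of angle ∠AUS = 15°.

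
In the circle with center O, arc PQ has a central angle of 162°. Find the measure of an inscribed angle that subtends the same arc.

An inscribed angle intercepts an arc from a point on the circle, while the central angle intercepts the same arc from the center.
The inscribed angle is always half the central angle: 162° / 2 = 81°.

81°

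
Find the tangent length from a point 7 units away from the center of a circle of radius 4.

The tangent, radius, and line from the external point to the center form a right triangle.
The right angle is where the tangent meets the radius.
By the Pythagorean theorem: tangent² + 4² = 7²
tangent² = 49 - 16 = 33
tangent = sqrt(33)

sqrt(33)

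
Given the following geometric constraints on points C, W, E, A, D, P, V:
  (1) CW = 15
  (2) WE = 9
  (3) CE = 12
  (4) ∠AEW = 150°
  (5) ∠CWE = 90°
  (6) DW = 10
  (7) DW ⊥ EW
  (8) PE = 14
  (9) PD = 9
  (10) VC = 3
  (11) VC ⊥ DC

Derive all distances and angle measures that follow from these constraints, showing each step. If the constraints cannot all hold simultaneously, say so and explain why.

These constraints are not satisfiable: (1), (2) and (3) fix all three sides of triangle CWE, so by the law of cosines cos(∠CWE) = (15² + 9² − 12²) / (2·15·9) = 0.6000, i.e. ∠CWE ≈ 53.13°, which contradicts (5) ∠CWE = 90°. No planar figure meets all of them, so nothing further can be derived.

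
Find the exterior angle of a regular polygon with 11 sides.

Each exterior angle of a regular n-gon is 360 / n.
For n = 11: 360 / 11 = 360/11 degrees.

360/11 degrees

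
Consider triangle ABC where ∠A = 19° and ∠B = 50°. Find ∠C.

angle C = 180 - 19 - 50 = 111 degrees.

111 degrees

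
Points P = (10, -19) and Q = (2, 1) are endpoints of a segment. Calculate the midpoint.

The midpoint is the point halfway along the segment.
Move half the horizontal distance: 10 + (2 - 10)/2 = 10 + -8/2 = 6
Move half the vertical distance: -19 + (1 - -19)/2 = -19 + 20/2 = -9
Midpoint = (6, -9)

(6, -9)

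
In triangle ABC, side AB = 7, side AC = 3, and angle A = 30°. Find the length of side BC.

By the law of cosines: BC^2 = AB^2 + AC^2 - 2*AB*AC*cos(A)
BC^2 = 7^2 + 3^2 - 2*7*3*cos(30°)
BC^2 = 49 + 9 - 42*(sqrt(3)/2)
BC^2 = 58 - 21*sqrt(3)
BC = sqrt(58 - 21*sqrt(3))

sqrt(58 - 21*sqrt(3))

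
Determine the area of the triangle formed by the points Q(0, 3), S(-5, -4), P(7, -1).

Using the Shoelace formula for a triangle:
Area = (1/2)|x0(y1 - y2) + x1(y2 - y0) + x2(y0 - y1)|
Area = (1/2)|0(-4 - -1) + -5(-1 - 3) + 7(3 - -4)|
Area = (1/2)|0 + 20 + 49|
Area = (1/2)|69|
Area = (1/2)(69)
Area = 69/2

69/2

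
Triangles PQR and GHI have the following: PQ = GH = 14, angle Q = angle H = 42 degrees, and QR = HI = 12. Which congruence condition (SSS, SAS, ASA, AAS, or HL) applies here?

The given information provides:
PQ = GH = 14, angle Q = angle H = 42 degrees, and QR = HI = 12
This matches the SAS congruence theorem.
Two pairs of corresponding sides and the included angle are equal (Side-Angle-Side).

SAS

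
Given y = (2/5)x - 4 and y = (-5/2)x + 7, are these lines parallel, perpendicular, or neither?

Slope of line 1: m1 = 2/5
Slope of line 2: m2 = -5/2
Two lines are perpendicular when the product of their slopes is -1 (negative reciprocals).
m1 * m2 = (2/5) * (-5/2) = -1, confirming perpendicularity.

Perpendicular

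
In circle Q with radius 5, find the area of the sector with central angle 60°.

Sector area = π(5²)(1/6) = 25*pi/6

25*pi/6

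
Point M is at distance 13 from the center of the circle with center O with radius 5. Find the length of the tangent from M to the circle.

The tangent, radius, and line from the external point to the center form a right triangle.
The right angle is where the tangent meets the radius.
By the Pythagorean theorem: tangent² + 5² = 13²
tangent² = 169 - 25 = 144
tangent = 12

12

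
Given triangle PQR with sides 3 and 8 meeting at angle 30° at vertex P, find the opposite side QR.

When two sides and the included angle are known, the law of cosines gives the third side.
c^2 = a^2 + b^2 - 2ab cos(C) generalizes the Pythagorean theorem to non-right triangles.
Here: QR^2 = 9 + 64 - 48*(sqrt(3)/2) = 73 - 24*sqrt(3)
QR = sqrt(73 - 24*sqrt(3))

sqrt(73 - 24*sqrt(3))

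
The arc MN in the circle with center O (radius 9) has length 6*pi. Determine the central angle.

Arc length L = 2πr × θ/360, so θ = 360L / (2πr).
θ = 360 × 6*pi / (2π × 9)
θ = 120°
θ = 120°

120°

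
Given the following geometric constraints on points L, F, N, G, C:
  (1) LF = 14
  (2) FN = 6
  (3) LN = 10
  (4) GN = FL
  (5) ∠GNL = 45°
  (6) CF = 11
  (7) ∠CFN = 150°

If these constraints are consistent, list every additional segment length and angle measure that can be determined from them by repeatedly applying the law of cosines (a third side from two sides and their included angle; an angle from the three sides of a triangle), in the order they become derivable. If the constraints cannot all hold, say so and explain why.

The constraints are consistent. Derivable facts, in order:
After 1 step:
- LG ≈ 9.9
- NC ≈ 16.47
- ∠FLN = 21.79°
- ∠FNL = 120°
- ∠LFN = 38.21°
After 2 steps:
- ∠CNF = 19.51°
- ∠FCN = 10.49°
- ∠GLN = 89.42°
- ∠LGN = 45.58°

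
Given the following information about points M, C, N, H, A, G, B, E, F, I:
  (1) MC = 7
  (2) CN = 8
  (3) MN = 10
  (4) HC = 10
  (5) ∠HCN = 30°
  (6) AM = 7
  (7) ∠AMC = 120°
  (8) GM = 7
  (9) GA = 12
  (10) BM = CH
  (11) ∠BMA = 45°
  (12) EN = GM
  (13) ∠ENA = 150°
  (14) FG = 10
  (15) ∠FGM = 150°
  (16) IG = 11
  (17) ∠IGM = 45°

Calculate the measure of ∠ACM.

Step 1: By the law of cosines on triangle CMA: CA² = 7² + 7² − 2·7·7·cos(120°) = 147, so CA = 7·√3.
Step 2: By the inverse law of cosines on triangle ACM: cos(∠ACM) = ((7·√3)² + 7² − 7²) / (2·7·√3·7) = 147/169.74 = 0.866, so ∠ACM = 30°.

Therefore, the measure of angle ∠ACM = 30°.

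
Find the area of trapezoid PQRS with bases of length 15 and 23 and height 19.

A trapezoid's area equals the midsegment times the height.
The midsegment is (15 + 23) / 2 = 19.
Area = 19 * 19 = 361.

361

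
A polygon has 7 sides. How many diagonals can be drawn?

Total line segments between 7 vertices = C(7,2) = 21.
Subtract the 7 sides: 21 - 7 = 14 diagonals.

14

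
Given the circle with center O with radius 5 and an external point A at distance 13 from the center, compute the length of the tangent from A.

Let T be the point of tangency. Then OT ⊥ AT (radius ⊥ tangent).
In right triangle OTA: OA² = OT² + AT²
13² = 5² + AT²
AT² = 144, AT = 12

12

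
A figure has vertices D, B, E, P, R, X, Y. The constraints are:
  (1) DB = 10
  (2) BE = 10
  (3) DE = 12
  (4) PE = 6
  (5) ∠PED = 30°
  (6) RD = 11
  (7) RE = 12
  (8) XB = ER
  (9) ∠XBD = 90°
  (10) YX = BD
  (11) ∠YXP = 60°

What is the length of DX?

From the given relations: XB = ER = 12.
Step 1: By the law of cosines on triangle DBX: DX² = 10² + 12² − 2·10·12·cos(90°) = 244, so DX = 2·√61.

Therefore, the length of DX = 2·√61.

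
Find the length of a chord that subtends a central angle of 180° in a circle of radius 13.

Chord = 2(13) sin(90°) = 26

26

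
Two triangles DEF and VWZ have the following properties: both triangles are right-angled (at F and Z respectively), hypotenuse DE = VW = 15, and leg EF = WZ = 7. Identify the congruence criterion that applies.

Consider the given information: both triangles are right-angled (at F and Z respectively), hypotenuse DE = VW = 15, and leg EF = WZ = 7
This is not SAS or AAS: SAS requires two sides and the included angle between them. AAS requires two angles and a non-included side.
The correct criterion is HL. The hypotenuse and one leg of two right triangles are equal (Hypotenuse-Leg).

HL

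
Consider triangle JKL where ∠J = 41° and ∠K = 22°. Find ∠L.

Let angle L = x. Then 41 + 22 + x = 180.
x = 180 - 63 = 117 degrees.

117 degrees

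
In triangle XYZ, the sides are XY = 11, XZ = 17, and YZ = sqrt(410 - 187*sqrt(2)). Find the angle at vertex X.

cos(X) = (11² + 17² - (sqrt(410 - 187*sqrt(2)))²) / (2 × 11 × 17) = sqrt(2)/2, so X = arccos(sqrt(2)/2) = 45°.

45°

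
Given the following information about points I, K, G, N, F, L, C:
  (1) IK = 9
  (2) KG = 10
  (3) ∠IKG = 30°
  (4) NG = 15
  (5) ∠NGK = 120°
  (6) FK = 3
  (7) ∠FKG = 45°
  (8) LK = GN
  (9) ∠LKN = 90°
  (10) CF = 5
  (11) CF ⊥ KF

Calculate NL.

From the given relations: LK = GN = 15.
Step 1: By the law of cosines on triangle NGK: NK² = 15² + 10² − 2·15·10·cos(120°) = 475, so NK = 5·√19.
Step 2: By the law of cosines on triangle NKL: NL² = (5·√19)² + 15² − 2·5·√19·15·cos(90°) = 700, so NL = 10·√7.

Therefore, the length of NL = 10·√7.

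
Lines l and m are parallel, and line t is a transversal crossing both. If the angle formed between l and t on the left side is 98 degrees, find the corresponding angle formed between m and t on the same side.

Corresponding angles are equal: 98 degrees.

98 degrees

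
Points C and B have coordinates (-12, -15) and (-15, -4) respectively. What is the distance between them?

d = sqrt((-15 - -12)^2 + (-4 - -15)^2)
d = sqrt(-3^2 + 11^2)
d = sqrt(9 + 121)
d = sqrt(130)

sqrt(130)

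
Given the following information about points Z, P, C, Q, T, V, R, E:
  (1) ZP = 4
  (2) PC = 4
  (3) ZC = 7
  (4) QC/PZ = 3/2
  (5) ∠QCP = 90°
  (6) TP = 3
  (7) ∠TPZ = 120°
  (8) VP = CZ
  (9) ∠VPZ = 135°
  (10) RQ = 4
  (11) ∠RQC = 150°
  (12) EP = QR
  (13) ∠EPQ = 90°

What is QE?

From the given relations: QC = 3/2·PZ = 3/2·4 = 6; EP = QR = 4.
Step 1: By the law of cosines on triangle PCQ: PQ² = 4² + 6² − 2·4·6·cos(90°) = 52, so PQ = 2·√13.
Step 2: By the law of cosines on triangle QPE: QE² = (2·√13)² + 4² − 2·2·√13·4·cos(90°) = 68, so QE = 2·√17.

Therefore, the length of QE = 2·√17.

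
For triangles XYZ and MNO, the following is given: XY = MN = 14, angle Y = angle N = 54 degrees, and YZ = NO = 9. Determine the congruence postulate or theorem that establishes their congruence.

The given information provides:
XY = MN = 14, angle Y = angle N = 54 degrees, and YZ = NO = 9
This matches the SAS congruence theorem.
Two pairs of corresponding sides and the included angle are equal (Side-Angle-Side).

SAS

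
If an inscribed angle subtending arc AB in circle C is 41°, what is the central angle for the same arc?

By the inscribed angle theorem, the central angle is twice the inscribed angle.
Central angle = 2 × 41° = 82°

82°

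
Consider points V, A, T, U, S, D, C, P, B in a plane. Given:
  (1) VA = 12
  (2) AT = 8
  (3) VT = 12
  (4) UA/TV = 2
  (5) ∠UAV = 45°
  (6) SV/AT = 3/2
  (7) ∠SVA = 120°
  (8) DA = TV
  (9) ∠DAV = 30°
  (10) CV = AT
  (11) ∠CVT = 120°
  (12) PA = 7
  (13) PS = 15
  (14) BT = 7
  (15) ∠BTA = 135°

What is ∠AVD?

From the given relations: DA = TV = 12.
Step 1: By the law of cosines on triangle VAD: VD² = 12² + 12² − 2·12·12·cos(30°) = 38.58, so VD ≈ 6.21.
Step 2: By the inverse law of cosines on triangle AVD: cos(∠AVD) = (12² + 6.21² − 12²) / (2·12·6.21) = 38.58/149.08 = 0.2588, so ∠AVD = 75°.

Therefore, the measure of angle ∠AVD = 75°.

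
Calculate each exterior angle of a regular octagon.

Each exterior angle of a regular n-gon is 360 / n.
For n = 8: 360 / 8 = 45 degrees.

45 degrees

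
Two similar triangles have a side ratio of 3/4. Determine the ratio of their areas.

Area ratio = (side ratio)^2 = (3/4)^2 = 9:16.

9:16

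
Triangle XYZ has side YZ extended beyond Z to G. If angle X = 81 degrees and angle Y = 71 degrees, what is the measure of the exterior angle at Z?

Exterior angle = 81 + 71 = 152 degrees (exterior angle theorem).

152 degrees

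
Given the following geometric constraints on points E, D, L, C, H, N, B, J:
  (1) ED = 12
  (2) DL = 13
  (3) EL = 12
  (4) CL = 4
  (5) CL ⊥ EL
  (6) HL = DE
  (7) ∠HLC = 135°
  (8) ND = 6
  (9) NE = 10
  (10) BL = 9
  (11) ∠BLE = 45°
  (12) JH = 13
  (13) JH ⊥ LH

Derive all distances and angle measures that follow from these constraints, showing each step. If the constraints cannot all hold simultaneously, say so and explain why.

The constraints are consistent.

From the given relations:
  HL = DE = 12

Step 1: From EL = 12, LC = 4, and ∠ELC = 90°, by the law of cosines:
  EC² = EL² + LC² - 2·EL·LC·cos(90°) = 144 + 16 - 0 = 160
  EC = 4·√10

Step 2: From EL = 12, LB = 9, and ∠ELB = 45°, by the law of cosines:
  EB² = EL² + LB² - 2·EL·LB·cos(45°) = 144 + 81 - 152.7 = 72.26
  EB ≈ 8.5

Step 3: From LH = 12, HJ = 13, and ∠LHJ = 90°, by the law of cosines:
  LJ² = LH² + HJ² - 2·LH·HJ·cos(90°) = 144 + 169 - 0 = 313
  LJ ≈ 17.69

Step 4: From CL = 4, LH = 12, and ∠CLH = 135°, by the law of cosines:
  CH² = CL² + LH² - 2·CL·LH·cos(135°) = 16 + 144 + 67.88 = 227.9
  CH ≈ 15.1

Step 5: From ED = 12, EL = 12, DL = 13, by the inverse law of cosines:
  cos(∠DEL) = (ED² + EL² - DL²) / (2·ED·EL)
  ∠DEL = 65.59°

Step 6: From ED = 12, EN = 10, DN = 6, by the inverse law of cosines:
  cos(∠DEN) = (ED² + EN² - DN²) / (2·ED·EN)
  ∠DEN = 29.93°

Step 7: From DE = 12, DL = 13, EL = 12, by the inverse law of cosines:
  cos(∠EDL) = (DE² + DL² - EL²) / (2·DE·DL)
  ∠EDL = 57.2°

Step 8: From DE = 12, DN = 6, EN = 10, by the inverse law of cosines:
  cos(∠EDN) = (DE² + DN² - EN²) / (2·DE·DN)
  ∠EDN = 56.25°

Step 9: From LD = 13, LE = 12, DE = 12, by the inverse law of cosines:
  cos(∠DLE) = (LD² + LE² - DE²) / (2·LD·LE)
  ∠DLE = 57.2°

Step 10: From ND = 6, NE = 10, DE = 12, by the inverse law of cosines:
  cos(∠DNE) = (ND² + NE² - DE²) / (2·ND·NE)
  ∠DNE = 93.82°

Step 11: From EB = 8.5, EL = 12, BL = 9, by the inverse law of cosines:
  cos(∠BEL) = (EB² + EL² - BL²) / (2·EB·EL)
  ∠BEL = 48.47°

Step 12: From EC = 4·√10, EL = 12, CL = 4, by the inverse law of cosines:
  cos(∠CEL) = (EC² + EL² - CL²) / (2·EC·EL)
  ∠CEL = 18.43°

Step 13: From LH = 12, LJ = 17.69, HJ = 13, by the inverse law of cosines:
  cos(∠HLJ) = (LH² + LJ² - HJ²) / (2·LH·LJ)
  ∠HLJ = 47.29°

Step 14: From CE = 4·√10, CL = 4, EL = 12, by the inverse law of cosines:
  cos(∠ECL) = (CE² + CL² - EL²) / (2·CE·CL)
  ∠ECL = 71.57°

Step 15: From CH = 15.1, CL = 4, HL = 12, by the inverse law of cosines:
  cos(∠HCL) = (CH² + CL² - HL²) / (2·CH·CL)
  ∠HCL = 34.2°

Step 16: From HC = 15.1, HL = 12, CL = 4, by the inverse law of cosines:
  cos(∠CHL) = (HC² + HL² - CL²) / (2·HC·HL)
  ∠CHL = 10.8°

Step 17: From BE = 8.5, BL = 9, EL = 12, by the inverse law of cosines:
  cos(∠EBL) = (BE² + BL² - EL²) / (2·BE·BL)
  ∠EBL = 86.53°

Step 18: From JH = 13, JL = 17.69, HL = 12, by the inverse law of cosines:
  cos(∠HJL) = (JH² + JL² - HL²) / (2·JH·JL)
  ∠HJL = 42.71°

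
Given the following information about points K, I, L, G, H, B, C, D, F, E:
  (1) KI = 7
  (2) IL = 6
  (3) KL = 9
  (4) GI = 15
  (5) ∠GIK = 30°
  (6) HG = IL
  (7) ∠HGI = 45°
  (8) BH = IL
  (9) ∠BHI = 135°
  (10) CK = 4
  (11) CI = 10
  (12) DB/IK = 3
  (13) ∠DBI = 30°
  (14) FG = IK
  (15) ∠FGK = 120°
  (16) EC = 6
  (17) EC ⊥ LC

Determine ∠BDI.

From the given relations: HG = IL = 6; BH = IL = 6; DB = 3·IK = 3·7 = 21.
Step 1: By the law of cosines on triangle HGI: HI² = 6² + 15² − 2·6·15·cos(45°) = 133.72, so HI ≈ 11.56.
Step 2: By the law of cosines on triangle BHI: BI² = 6² + 11.56² − 2·6·11.56·cos(135°) = 267.84, so BI ≈ 16.37.
Step 3: By the law of cosines on triangle DBI: DI² = 21² + 16.37² − 2·21·16.37·cos(30°) = 113.56, so DI ≈ 10.66.
Step 4: By the inverse law of cosines on triangle BDI: cos(∠BDI) = (21² + 10.66² − 16.37²) / (2·21·10.66) = 286.72/447.58 = 0.6406, so ∠BDI = 50.16°.

Therefore, the measure of angle ∠BDI = 50.16°.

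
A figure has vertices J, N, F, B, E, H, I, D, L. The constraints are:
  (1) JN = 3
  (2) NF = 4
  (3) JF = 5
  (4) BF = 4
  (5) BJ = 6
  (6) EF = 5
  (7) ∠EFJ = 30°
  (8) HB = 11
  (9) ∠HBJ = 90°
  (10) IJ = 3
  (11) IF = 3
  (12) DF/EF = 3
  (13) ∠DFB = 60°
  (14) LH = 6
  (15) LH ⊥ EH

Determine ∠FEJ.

Step 1: By the law of cosines on triangle EFJ: EJ² = 5² + 5² − 2·5·5·cos(30°) = 6.7, so EJ ≈ 2.59.
Step 2: By the inverse law of cosines on triangle FEJ: cos(∠FEJ) = (5² + 2.59² − 5²) / (2·5·2.59) = 6.7/25.88 = 0.2588, so ∠FEJ = 75°.

Therefore, the measure of angle ∠FEJ = 75°.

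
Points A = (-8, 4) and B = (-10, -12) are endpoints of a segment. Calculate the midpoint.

M = ((x₁ + x₂)/2, (y₁ + y₂)/2)
= ((-8 + -10)/2, (4 + -12)/2)
= (-18/2, -8/2) = (-9, -4)

(-9, -4)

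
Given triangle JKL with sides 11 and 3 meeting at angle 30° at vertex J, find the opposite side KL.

When two sides and the included angle are known, the law of cosines gives the third side.
c^2 = a^2 + b^2 - 2ab cos(C) generalizes the Pythagorean theorem to non-right triangles.
Here: KL^2 = 121 + 9 - 66*(sqrt(3)/2) = 130 - 33*sqrt(3)
KL = sqrt(130 - 33*sqrt(3))

sqrt(130 - 33*sqrt(3))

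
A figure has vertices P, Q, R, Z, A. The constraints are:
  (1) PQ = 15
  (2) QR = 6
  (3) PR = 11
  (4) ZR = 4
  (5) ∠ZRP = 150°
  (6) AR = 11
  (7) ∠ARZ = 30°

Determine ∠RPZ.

Step 1: By the law of cosines on triangle PRZ: PZ² = 11² + 4² − 2·11·4·cos(150°) = 213.21, so PZ ≈ 14.6.
Step 2: By the inverse law of cosines on triangle RPZ: cos(∠RPZ) = (11² + 14.6² − 4²) / (2·11·14.6) = 318.21/321.24 = 0.9906, so ∠RPZ = 7.87°.

Therefore, the measure of angle ∠RPZ = 7.87°.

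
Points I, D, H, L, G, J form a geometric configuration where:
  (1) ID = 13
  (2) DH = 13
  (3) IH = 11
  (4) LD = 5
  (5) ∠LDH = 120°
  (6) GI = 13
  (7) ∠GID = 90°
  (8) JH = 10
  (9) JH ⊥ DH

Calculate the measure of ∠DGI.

Step 1: By the law of cosines on triangle GID: GD² = 13² + 13² − 2·13·13·cos(90°) = 338, so GD = 13·√2.
Step 2: By the inverse law of cosines on triangle DGI: cos(∠DGI) = ((13·√2)² + 13² − 13²) / (2·13·√2·13) = 338/478 = 0.7071, so ∠DGI = 45°.

Therefore, the measure of angle ∠DGI = 45°.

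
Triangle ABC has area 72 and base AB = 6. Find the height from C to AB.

Area = (1/2) * base * height
height = 2 * Area / base
height = 2 * 72 / 6
height = 144 / 6
height = 24

24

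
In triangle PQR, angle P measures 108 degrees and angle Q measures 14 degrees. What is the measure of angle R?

angle R = 180 - 108 - 14 = 58 degrees.

58 degrees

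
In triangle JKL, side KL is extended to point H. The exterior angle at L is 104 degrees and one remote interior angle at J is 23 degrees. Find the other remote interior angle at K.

angle K = 104 - 23 = 81 degrees (exterior angle theorem).

81 degrees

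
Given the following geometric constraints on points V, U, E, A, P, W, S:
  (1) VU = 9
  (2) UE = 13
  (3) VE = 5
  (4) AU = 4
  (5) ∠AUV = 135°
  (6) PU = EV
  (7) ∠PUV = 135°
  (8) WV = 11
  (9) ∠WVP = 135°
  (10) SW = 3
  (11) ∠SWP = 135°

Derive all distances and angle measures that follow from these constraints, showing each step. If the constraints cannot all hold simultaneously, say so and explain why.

The constraints are consistent.

From the given relations:
  PU = EV = 5

Step 1: From VU = 9, UA = 4, and ∠VUA = 135°, by the law of cosines:
  VA² = VU² + UA² - 2·VU·UA·cos(135°) = 81 + 16 + 50.91 = 147.9
  VA ≈ 12.16

Step 2: From VU = 9, UP = 5, and ∠VUP = 135°, by the law of cosines:
  VP² = VU² + UP² - 2·VU·UP·cos(135°) = 81 + 25 + 63.64 = 169.6
  VP ≈ 13.02

Step 3: From VE = 5, VU = 9, EU = 13, by the inverse law of cosines:
  cos(∠EVU) = (VE² + VU² - EU²) / (2·VE·VU)
  ∠EVU = 134.43°

Step 4: From UE = 13, UV = 9, EV = 5, by the inverse law of cosines:
  cos(∠EUV) = (UE² + UV² - EV²) / (2·UE·UV)
  ∠EUV = 15.94°

Step 5: From EU = 13, EV = 5, UV = 9, by the inverse law of cosines:
  cos(∠UEV) = (EU² + EV² - UV²) / (2·EU·EV)
  ∠UEV = 29.63°

Step 6: From PV = 13.02, VW = 11, and ∠PVW = 135°, by the law of cosines:
  PW² = PV² + VW² - 2·PV·VW·cos(135°) = 169.6 + 121 + 202.6 = 493.3
  PW ≈ 22.21

Step 7: From VA = 12.16, VU = 9, AU = 4, by the inverse law of cosines:
  cos(∠AVU) = (VA² + VU² - AU²) / (2·VA·VU)
  ∠AVU = 13.45°

Step 8: From VP = 13.02, VU = 9, PU = 5, by the inverse law of cosines:
  cos(∠PVU) = (VP² + VU² - PU²) / (2·VP·VU)
  ∠PVU = 15.75°

Step 9: From AU = 4, AV = 12.16, UV = 9, by the inverse law of cosines:
  cos(∠UAV) = (AU² + AV² - UV²) / (2·AU·AV)
  ∠UAV = 31.55°

Step 10: From PU = 5, PV = 13.02, UV = 9, by the inverse law of cosines:
  cos(∠UPV) = (PU² + PV² - UV²) / (2·PU·PV)
  ∠UPV = 29.25°

Step 11: From PW = 22.21, WS = 3, and ∠PWS = 135°, by the law of cosines:
  PS² = PW² + WS² - 2·PW·WS·cos(135°) = 493.3 + 9 + 94.23 = 596.5
  PS ≈ 24.42

Step 12: From PV = 13.02, PW = 22.21, VW = 11, by the inverse law of cosines:
  cos(∠VPW) = (PV² + PW² - VW²) / (2·PV·PW)
  ∠VPW = 20.5°

Step 13: From WP = 22.21, WV = 11, PV = 13.02, by the inverse law of cosines:
  cos(∠PWV) = (WP² + WV² - PV²) / (2·WP·WV)
  ∠PWV = 24.5°

Step 14: From PS = 24.42, PW = 22.21, SW = 3, by the inverse law of cosines:
  cos(∠SPW) = (PS² + PW² - SW²) / (2·PS·PW)
  ∠SPW = 4.98°

Step 15: From SP = 24.42, SW = 3, PW = 22.21, by the inverse law of cosines:
  cos(∠PSW) = (SP² + SW² - PW²) / (2·SP·SW)
  ∠PSW = 40.02°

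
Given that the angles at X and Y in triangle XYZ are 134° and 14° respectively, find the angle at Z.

Let angle Z = x. Then 134 + 14 + x = 180.
x = 180 - 148 = 32 degrees.

32 degrees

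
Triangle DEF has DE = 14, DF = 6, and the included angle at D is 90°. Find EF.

By the law of cosines: EF^2 = DE^2 + DF^2 - 2*DE*DF*cos(D)
EF^2 = 14^2 + 6^2 - 2*14*6*cos(90°)
EF^2 = 196 + 36 - 168*(0)
EF^2 = 232
EF = 2*sqrt(58)

2*sqrt(58)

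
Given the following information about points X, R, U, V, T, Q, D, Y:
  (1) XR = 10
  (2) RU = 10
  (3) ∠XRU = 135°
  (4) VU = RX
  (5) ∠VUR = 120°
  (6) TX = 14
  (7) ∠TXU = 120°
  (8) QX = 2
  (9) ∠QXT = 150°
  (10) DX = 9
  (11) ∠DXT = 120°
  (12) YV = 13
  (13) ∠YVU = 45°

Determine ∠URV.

From the given relations: VU = RX = 10.
Step 1: By the law of cosines on triangle RUV: RV² = 10² + 10² − 2·10·10·cos(120°) = 300, so RV = 10·√3.
Step 2: By the inverse law of cosines on triangle URV: cos(∠URV) = (10² + (10·√3)² − 10²) / (2·10·10·√3) = 300/346.41 = 0.866, so ∠URV = 30°.

Therefore, the measure of angle ∠URV = 30°.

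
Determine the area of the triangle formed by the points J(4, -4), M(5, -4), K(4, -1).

Shoelace: Area = (1/2)|4(-4--1) + 5(-1--4) + 4(-4--4)| = (1/2)(3) = 3/2

3/2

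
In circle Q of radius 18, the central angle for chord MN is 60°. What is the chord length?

Chord length = 2r sin(θ/2)
= 2 × 18 × sin(60°/2)
= 2 × 18 × sin(30°)
= 18

18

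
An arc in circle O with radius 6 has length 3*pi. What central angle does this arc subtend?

The full circumference is 2πr = 12*pi.
The arc is 3*pi / 12*pi = 1/4 of the full circle.
So the central angle = 1/4 × 360° = 90°.

90°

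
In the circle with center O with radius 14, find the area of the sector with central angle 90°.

Sector area = π(14²)(1/4) = 49*pi

49*pi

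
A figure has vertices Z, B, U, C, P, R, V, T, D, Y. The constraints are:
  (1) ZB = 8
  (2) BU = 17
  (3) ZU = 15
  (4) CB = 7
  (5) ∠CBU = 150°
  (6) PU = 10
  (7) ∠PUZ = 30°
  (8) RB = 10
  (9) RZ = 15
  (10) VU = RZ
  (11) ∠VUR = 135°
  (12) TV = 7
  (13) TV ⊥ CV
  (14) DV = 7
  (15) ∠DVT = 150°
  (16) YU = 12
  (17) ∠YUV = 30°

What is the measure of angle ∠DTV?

Step 1: By the law of cosines on triangle TVD: TD² = 7² + 7² − 2·7·7·cos(150°) = 182.87, so TD ≈ 13.52.
Step 2: By the inverse law of cosines on triangle DTV: cos(∠DTV) = (13.52² + 7² − 7²) / (2·13.52·7) = 182.87/189.32 = 0.9659, so ∠DTV = 15°.

Therefore, the measure of angle ∠DTV = 15°.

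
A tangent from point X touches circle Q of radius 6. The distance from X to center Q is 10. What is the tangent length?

The tangent, radius, and line from the external point to the center form a right triangle.
The right angle is where the tangent meets the radius.
By the Pythagorean theorem: tangent² + 6² = 10²
tangent² = 100 - 36 = 64
tangent = 8

8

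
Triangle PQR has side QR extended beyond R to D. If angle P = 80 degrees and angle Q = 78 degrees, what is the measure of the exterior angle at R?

The interior angle at R is 180 - 80 - 78 = 22 degrees.
The exterior angle and interior angle at R are supplementary:
Exterior angle = 180 - 22 = 158 degrees.

158 degrees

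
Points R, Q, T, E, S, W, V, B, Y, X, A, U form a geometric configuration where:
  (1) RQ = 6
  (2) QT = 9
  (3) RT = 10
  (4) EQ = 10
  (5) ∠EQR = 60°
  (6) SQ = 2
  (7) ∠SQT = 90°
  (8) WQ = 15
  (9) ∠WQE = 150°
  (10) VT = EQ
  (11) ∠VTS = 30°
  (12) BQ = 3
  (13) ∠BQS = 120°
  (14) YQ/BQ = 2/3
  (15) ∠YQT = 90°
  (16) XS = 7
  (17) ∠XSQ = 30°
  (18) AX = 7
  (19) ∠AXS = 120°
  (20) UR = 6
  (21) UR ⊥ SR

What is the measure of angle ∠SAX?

Step 1: By the law of cosines on triangle AXS: AS² = 7² + 7² − 2·7·7·cos(120°) = 147, so AS = 7·√3.
Step 2: By the inverse law of cosines on triangle SAX: cos(∠SAX) = ((7·√3)² + 7² − 7²) / (2·7·√3·7) = 147/169.74 = 0.866, so ∠SAX = 30°.

Therefore, the measure of angle ∠SAX = 30°.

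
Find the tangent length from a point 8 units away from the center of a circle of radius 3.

Let T be the point of tangency. Then QT ⊥ AT (radius ⊥ tangent).
In right triangle QTA: QA² = QT² + AT²
8² = 3² + AT²
AT² = 55, AT = sqrt(55)

sqrt(55)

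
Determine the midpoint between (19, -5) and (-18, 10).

M = ((x₁ + x₂)/2, (y₁ + y₂)/2)
= ((19 + -18)/2, (-5 + 10)/2)
= (1/2, 5/2) = (1/2, 5/2)

(1/2, 5/2)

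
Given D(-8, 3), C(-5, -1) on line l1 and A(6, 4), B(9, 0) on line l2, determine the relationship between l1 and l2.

Slope of line 1: m1 = (-1 - 3)/(-5 - -8) = -4/3 = -4/3
Slope of line 2: m2 = (0 - 4)/(9 - 6) = -4/3 = -4/3
Since m1 = m2 = -4/3, the lines are parallel.

Parallel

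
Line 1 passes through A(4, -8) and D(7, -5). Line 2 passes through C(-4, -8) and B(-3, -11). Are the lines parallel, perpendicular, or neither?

Slope of line 1: m1 = (-5 - -8)/(7 - 4) = 3/3 = 1
Slope of line 2: m2 = (-11 - -8)/(-3 - -4) = -3/1 = -3
m1 != m2 (1 != -3), so not parallel.
m1 * m2 = (1) * (-3) = -3 != -1, so not perpendicular.
The lines are neither parallel nor perpendicular.

Neither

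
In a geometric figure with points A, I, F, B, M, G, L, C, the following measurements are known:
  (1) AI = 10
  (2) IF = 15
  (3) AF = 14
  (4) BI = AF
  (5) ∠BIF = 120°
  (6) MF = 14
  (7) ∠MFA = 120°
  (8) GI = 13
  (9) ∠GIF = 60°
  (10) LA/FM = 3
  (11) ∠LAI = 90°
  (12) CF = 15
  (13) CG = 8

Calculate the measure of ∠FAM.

Step 1: By the law of cosines on triangle AFM: AM² = 14² + 14² − 2·14·14·cos(120°) = 588, so AM = 14·√3.
Step 2: By the inverse law of cosines on triangle FAM: cos(∠FAM) = (14² + (14·√3)² − 14²) / (2·14·14·√3) = 588/678.96 = 0.866, so ∠FAM = 30°.

Therefore, the measure of angle ∠FAM = 30°.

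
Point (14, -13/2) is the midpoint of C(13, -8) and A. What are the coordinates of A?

Using the midpoint formula: M = ((x1 + x2)/2, (y1 + y2)/2)
We know M = (14, -13/2) and C = (13, -8)
For x: 14 = (13 + x2)/2, so x2 = 2*14 - 13 = 15
For y: -13/2 = (-8 + y2)/2, so y2 = 2*-13/2 - -8 = -5
A = (15, -5)

(15, -5)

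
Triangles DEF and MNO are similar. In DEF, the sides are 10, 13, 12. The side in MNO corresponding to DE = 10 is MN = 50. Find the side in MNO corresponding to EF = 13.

Similar triangles have proportional sides. Setting up the proportion:
MN / DE = NO / EF
50 / 10 = NO / 13
NO = 13 * 50 / 10 = 65.

65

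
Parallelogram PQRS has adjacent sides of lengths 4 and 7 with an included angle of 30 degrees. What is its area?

The area of a parallelogram equals the product of two adjacent sides times the sine of the included angle.
This is because the height equals 7 * sin(30°) = 7/2.
Area = 4 * 7/2 = 14

14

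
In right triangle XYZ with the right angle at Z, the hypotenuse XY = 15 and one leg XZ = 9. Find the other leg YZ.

YZ = sqrt(15^2 - 9^2) = sqrt(144) = 12

12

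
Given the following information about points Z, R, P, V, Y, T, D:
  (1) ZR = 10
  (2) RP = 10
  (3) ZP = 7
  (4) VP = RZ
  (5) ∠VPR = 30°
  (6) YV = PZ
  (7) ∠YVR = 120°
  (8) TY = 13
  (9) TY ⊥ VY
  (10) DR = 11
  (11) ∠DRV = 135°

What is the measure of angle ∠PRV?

From the given relations: VP = RZ = 10.
Step 1: By the law of cosines on triangle RPV: RV² = 10² + 10² − 2·10·10·cos(30°) = 26.79, so RV ≈ 5.18.
Step 2: By the inverse law of cosines on triangle PRV: cos(∠PRV) = (10² + 5.18² − 10²) / (2·10·5.18) = 26.79/103.53 = 0.2588, so ∠PRV = 75°.

Therefore, the measure of angle ∠PRV = 75°.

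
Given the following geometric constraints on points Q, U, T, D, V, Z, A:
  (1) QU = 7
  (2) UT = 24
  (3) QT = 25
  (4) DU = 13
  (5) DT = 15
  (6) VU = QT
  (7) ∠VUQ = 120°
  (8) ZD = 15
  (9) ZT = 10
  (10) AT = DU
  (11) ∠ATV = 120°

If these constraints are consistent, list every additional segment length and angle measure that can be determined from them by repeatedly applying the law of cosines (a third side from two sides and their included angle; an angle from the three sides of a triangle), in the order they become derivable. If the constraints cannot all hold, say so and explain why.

The constraints are consistent. Derivable facts, in order:
After 1 step:
- QV ≈ 29.14
- ∠DTU = 28.62°
- ∠DTZ = 70.53°
- ∠DUT = 33.56°
- ∠DZT = 70.53°
- ∠QTU = 16.26°
- ∠QUT = 90°
- ∠TDU = 117.82°
- ∠TDZ = 38.94°
- ∠TQU = 73.74°
After 2 steps:
- ∠QVU = 12.01°
- ∠UQV = 47.99°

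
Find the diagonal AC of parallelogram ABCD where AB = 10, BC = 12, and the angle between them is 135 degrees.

Using the law of cosines:
d^2 = 10^2 + 12^2 - 2(10)(12)cos(135 degrees)
d^2 = 100 + 144 - 240*-sqrt(2)/2
d^2 = 120*sqrt(2) + 244
d = 2*sqrt(30*sqrt(2) + 61)

2*sqrt(30*sqrt(2) + 61)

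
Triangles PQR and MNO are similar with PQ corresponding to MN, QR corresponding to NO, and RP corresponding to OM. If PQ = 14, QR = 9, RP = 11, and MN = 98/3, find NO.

Since the triangles are similar, the ratio of corresponding sides is constant.
Scale factor k = MN / PQ = 98/3 / 14 = 7/3
NO = k * QR = 7/3 * 9 = 21

21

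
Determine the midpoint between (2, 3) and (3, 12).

The midpoint is the average of the coordinates:
x: (2 + 3)/2 = 5/2
y: (3 + 12)/2 = 15/2
Midpoint = (5/2, 15/2)

(5/2, 15/2)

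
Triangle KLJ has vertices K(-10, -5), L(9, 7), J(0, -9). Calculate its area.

The Shoelace formula computes the area from vertex coordinates by summing cross products.
For vertices (-10,-5), (9,7), (0,-9):
Signed sum = -10*7 - 9*-5 + 9*-9 - 0*7 + 0*-5 - -10*-9
= -25 + -81 + -90 = -196
Area = (1/2)|-196| = 98.

98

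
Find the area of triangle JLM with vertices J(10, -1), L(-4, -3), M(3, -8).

The Shoelace formula computes the area from vertex coordinates by summing cross products.
For vertices (10,-1), (-4,-3), (3,-8):
Signed sum = 10*-3 - -4*-1 + -4*-8 - 3*-3 + 3*-1 - 10*-8
= -34 + 41 + 77 = 84
Area = (1/2)|84| = 42.

42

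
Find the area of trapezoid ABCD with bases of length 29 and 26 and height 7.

Area of a trapezoid = (base1 + base2) * height / 2
Area = (29 + 26) * 7 / 2
Area = 55 * 7 / 2
Area = 385 / 2
Area = 385/2

385/2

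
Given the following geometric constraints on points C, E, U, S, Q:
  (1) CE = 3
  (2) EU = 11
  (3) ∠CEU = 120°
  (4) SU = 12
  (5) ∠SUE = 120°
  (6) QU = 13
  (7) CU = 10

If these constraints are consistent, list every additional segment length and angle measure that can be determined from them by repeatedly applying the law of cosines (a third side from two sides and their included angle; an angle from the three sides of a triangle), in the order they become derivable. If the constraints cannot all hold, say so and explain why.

These constraints are not satisfiable: (1), (2) and (3) already determine CU: by the law of cosines CU² = 3² + 11² − 2·3·11·cos(120°) = 163, so CU = √163, which contradicts (7) CU = 10. No planar figure meets all of them, so nothing further can be derived.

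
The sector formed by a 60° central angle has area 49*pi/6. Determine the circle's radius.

Sector area A = πr² × θ/360, so r² = 360A / (πθ).
r² = 360 × 49*pi/6 / (π × 60)
r² = 49
r = 7

7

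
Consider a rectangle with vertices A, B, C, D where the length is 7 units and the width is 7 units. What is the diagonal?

Using the Pythagorean theorem:
d² = 7² + 7² = 49 + 49 = 98
d = sqrt(98) = 7*sqrt(2)

7*sqrt(2)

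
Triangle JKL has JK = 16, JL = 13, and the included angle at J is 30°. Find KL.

By the law of cosines: KL^2 = JK^2 + JL^2 - 2*JK*JL*cos(J)
KL^2 = 16^2 + 13^2 - 2*16*13*cos(30°)
KL^2 = 256 + 169 - 416*(sqrt(3)/2)
KL^2 = 425 - 208*sqrt(3)
KL = sqrt(425 - 208*sqrt(3))

sqrt(425 - 208*sqrt(3))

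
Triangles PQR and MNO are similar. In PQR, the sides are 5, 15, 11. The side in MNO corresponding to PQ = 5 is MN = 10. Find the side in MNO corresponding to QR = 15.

Similar triangles have proportional sides. Setting up the proportion:
MN / PQ = NO / QR
10 / 5 = NO / 15
NO = 15 * 10 / 5 = 30.

30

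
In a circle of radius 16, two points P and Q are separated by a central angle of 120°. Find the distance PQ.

Chord = 2(16) sin(60°) = 16*sqrt(3)

16*sqrt(3)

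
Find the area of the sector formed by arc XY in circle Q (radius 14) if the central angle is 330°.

Sector area = πr² × θ/360
= π × 14² × 11/12
= π × 196 × 11/12
= 539*pi/3

539*pi/3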